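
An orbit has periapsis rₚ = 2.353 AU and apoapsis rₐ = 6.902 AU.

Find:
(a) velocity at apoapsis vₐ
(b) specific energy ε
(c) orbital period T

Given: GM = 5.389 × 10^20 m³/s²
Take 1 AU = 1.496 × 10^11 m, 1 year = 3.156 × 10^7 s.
rₚ = 2.353 AU = 3.52009 × 10^11 m
rₐ = 6.902 AU = 1.03254 × 10^12 m
GM = 5.389 × 10^20 m³/s²
a = (rₚ + rₐ)/2 = 6.92274 × 10^11 m
e = (rₐ − rₚ)/(rₐ + rₚ) = (6.8053 × 10^11) / (1.38455 × 10^12) = 0.491518
(a) vₐ² = GM (2/rₐ − 1/a) = 5.389 × 10^20 × (1.93697 × 10^-12 − 1.44451 × 10^-12) = 2.65385 × 10^8 m²/s²;  vₐ = 16290.7 m/s ≈ 3.437 AU/year
(b) 2a = 1.38455 × 10^12 m;  ε = −GM/(2a) = -3.89224 × 10^8 J/kg ≈ -389.2 MJ/kg
(c) a³ = 3.31768 × 10^35 m³;  T = 2π √(a³/GM) = 2π × 2.48121 × 10^7 s = 1.55899 × 10^8 s ≈ 4.94 years

Final answer:
(a) velocity at apoapsis vₐ = 3.437 AU/year
(b) specific energy ε = -389.2 MJ/kg
(c) orbital period T = 4.94 years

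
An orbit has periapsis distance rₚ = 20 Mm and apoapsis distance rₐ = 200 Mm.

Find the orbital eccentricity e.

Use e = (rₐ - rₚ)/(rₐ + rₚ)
rₚ = 20 Mm = 2 × 10^7 m
rₐ = 200 Mm = 2 × 10^8 m
rₐ − rₚ = 1.8 × 10^8 m
rₐ + rₚ = 2.2 × 10^8 m
e = (rₐ − rₚ)/(rₐ + rₚ) = 0.818182

Final answer: e = 0.8182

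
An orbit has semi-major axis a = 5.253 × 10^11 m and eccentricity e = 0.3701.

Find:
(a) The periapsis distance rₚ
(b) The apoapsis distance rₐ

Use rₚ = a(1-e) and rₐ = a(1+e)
a = 5.253 × 10^11 m
e = 0.3701:  1 − e = 0.6299,  1 + e = 1.3701
(a) rₚ = a(1 − e) = 5.253 × 10^11 m × 0.6299 = 3.30886 × 10^11 m ≈ 3.309 × 10^11 m
(b) rₐ = a(1 + e) = 5.253 × 10^11 m × 1.3701 = 7.19714 × 10^11 m ≈ 7.197 × 10^11 m

Final answer:
(a) rₚ = 3.309 × 10^11 m
(b) rₐ = 7.197 × 10^11 m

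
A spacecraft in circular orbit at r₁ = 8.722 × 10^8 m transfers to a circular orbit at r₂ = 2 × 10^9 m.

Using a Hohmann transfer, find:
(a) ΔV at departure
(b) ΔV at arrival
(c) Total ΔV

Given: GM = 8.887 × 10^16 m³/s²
r₁ = 8.722 × 10^8 m
r₂ = 2 × 10^9 m
GM = 8.887 × 10^16 m³/s²
Transfer ellipse: a_t = (r₁ + r₂)/2 = 1.4361 × 10^9 m
Circular speed at r₁: v₁ = √(GM/r₁) = 10094.1 m/s
Transfer speed at r₁ (periapsis): v₁ₜ = √(GM(2/r₁ − 1/a_t)) = 11912.2 m/s
(a) ΔV₁ = v₁ₜ − v₁ = 1818.06 m/s ≈ 1.818 km/s
Circular speed at r₂: v₂ = √(GM/r₂) = 6665.96 m/s
Transfer speed at r₂ (apoapsis): v₂ₜ = √(GM(2/r₂ − 1/a_t)) = 5194.91 m/s
(b) ΔV₂ = v₂ − v₂ₜ = 1471.05 m/s ≈ 1.471 km/s
(c) ΔV_total = ΔV₁ + ΔV₂ = 3289.11 m/s ≈ 3.289 km/s

Final answer:
(a) ΔV₁ = 1.818 km/s
(b) ΔV₂ = 1.471 km/s
(c) ΔV_total = 3.289 km/s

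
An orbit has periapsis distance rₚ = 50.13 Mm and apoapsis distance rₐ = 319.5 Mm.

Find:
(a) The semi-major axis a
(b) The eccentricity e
rₚ = 50.13 Mm = 5.013 × 10^7 m
rₐ = 319.5 Mm = 3.195 × 10^8 m
(a) a = (rₚ + rₐ)/2 = 1.84815 × 10^8 m ≈ 184.8 Mm
(b) e = (rₐ − rₚ)/(rₐ + rₚ) = (2.6937 × 10^8) / (3.6963 × 10^8) = 0.728756

Final answer:
(a) a = 184.8 Mm
(b) e = 0.7288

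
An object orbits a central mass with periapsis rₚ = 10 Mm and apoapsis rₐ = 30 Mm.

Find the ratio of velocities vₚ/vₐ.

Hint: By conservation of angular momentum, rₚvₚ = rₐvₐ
rₚ = 10 Mm = 1 × 10^7 m
rₐ = 30 Mm = 3 × 10^7 m
rₚvₚ = rₐvₐ  ⇒  vₚ/vₐ = rₐ/rₚ
vₚ/vₐ = (3 × 10^7) / (1 × 10^7) = 3

Final answer: vₚ/vₐ = 3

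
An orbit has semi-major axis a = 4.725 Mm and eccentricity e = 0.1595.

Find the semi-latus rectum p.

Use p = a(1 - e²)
a = 4.725 Mm = 4.725 × 10^6 m
e = 0.1595,  e² = 0.0254403,  1 − e² = 0.97456
p = a(1 − e²) = 4.725 × 10^6 m × 0.97456 = 4.60479 × 10^6 m ≈ 4.605 Mm

Final answer: p = 4.605 Mm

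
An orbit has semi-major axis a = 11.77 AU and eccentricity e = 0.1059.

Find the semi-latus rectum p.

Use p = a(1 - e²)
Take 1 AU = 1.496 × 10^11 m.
a = 11.77 AU = 1.76079 × 10^12 m
e = 0.1059,  e² = 0.0112148,  1 − e² = 0.988785
p = a(1 − e²) = 1.76079 × 10^12 m × 0.988785 = 1.74105 × 10^12 m ≈ 11.64 AU

Final answer: p = 11.64 AU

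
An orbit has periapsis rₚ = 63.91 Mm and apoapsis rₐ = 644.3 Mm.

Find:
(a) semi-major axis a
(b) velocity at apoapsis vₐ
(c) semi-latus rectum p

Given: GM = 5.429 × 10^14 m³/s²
rₚ = 63.91 Mm = 6.391 × 10^7 m
rₐ = 644.3 Mm = 6.443 × 10^8 m
GM = 5.429 × 10^14 m³/s²
a = (rₚ + rₐ)/2 = 3.54105 × 10^8 m
e = (rₐ − rₚ)/(rₐ + rₚ) = (5.8039 × 10^8) / (7.0821 × 10^8) = 0.819517
(a) a = 3.54105 × 10^8 m ≈ 354.1 Mm
(b) vₐ² = GM (2/rₐ − 1/a) = 5.429 × 10^14 × (3.10414 × 10^-9 − 2.82402 × 10^-9) = 152079 m²/s²;  vₐ = 389.973 m/s ≈ 390 m/s
(c) 1 − e² = 0.328392;  p = a(1 − e²) = 3.54105 × 10^8 × 0.328392 = 1.16285 × 10^8 m ≈ 116.3 Mm

Final answer:
(a) semi-major axis a = 354.1 Mm
(b) velocity at apoapsis vₐ = 390 m/s
(c) semi-latus rectum p = 116.3 Mm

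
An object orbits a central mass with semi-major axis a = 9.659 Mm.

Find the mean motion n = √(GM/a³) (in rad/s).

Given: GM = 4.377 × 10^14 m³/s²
a = 9.659 Mm = 9.659 × 10^6 m
GM = 4.377 × 10^14 m³/s²
a³ = 9.01149 × 10^20 m³
GM/a³ = (4.377 × 10^14) / (9.01149 × 10^20) = 4.85713 × 10^-7 s⁻²
n = √(GM/a³) = 0.000696931 rad/s ≈ 0.0006969 rad/s

Final answer: n = 0.0006969 rad/s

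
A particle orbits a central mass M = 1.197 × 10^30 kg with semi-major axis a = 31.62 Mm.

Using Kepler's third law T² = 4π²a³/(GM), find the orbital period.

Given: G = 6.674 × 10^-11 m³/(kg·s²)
M = 1.197 × 10^30 kg
GM = G × M = 6.674 × 10^-11 × 1.197 × 10^30 = 7.98878 × 10^19 m³/s²
a = 31.62 Mm = 3.162 × 10^7 m
a³ = 3.16144 × 10^22 m³
T = 2π √(a³/GM) = 2π √((3.16144 × 10^22) / (7.98878 × 10^19)) = 2π × 19.8931 s
T = 124.992 s ≈ 2.083 minutes

Final answer: 2.083 minutes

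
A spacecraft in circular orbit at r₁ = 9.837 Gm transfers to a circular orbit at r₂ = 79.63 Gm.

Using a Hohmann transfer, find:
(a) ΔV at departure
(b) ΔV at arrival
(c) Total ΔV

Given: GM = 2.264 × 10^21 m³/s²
r₁ = 9.837 Gm = 9.837 × 10^9 m
r₂ = 79.63 Gm = 7.963 × 10^10 m
GM = 2.264 × 10^21 m³/s²
Transfer ellipse: a_t = (r₁ + r₂)/2 = 4.47335 × 10^10 m
Circular speed at r₁: v₁ = √(GM/r₁) = 479741 m/s
Transfer speed at r₁ (periapsis): v₁ₜ = √(GM(2/r₁ − 1/a_t)) = 640072 m/s
(a) ΔV₁ = v₁ₜ − v₁ = 160331 m/s ≈ 160.3 km/s
Circular speed at r₂: v₂ = √(GM/r₂) = 168616 m/s
Transfer speed at r₂ (apoapsis): v₂ₜ = √(GM(2/r₂ − 1/a_t)) = 79070.5 m/s
(b) ΔV₂ = v₂ − v₂ₜ = 89545.9 m/s ≈ 89.55 km/s
(c) ΔV_total = ΔV₁ + ΔV₂ = 249877 m/s ≈ 249.9 km/s

Final answer:
(a) ΔV₁ = 160.3 km/s
(b) ΔV₂ = 89.55 km/s
(c) ΔV_total = 249.9 km/s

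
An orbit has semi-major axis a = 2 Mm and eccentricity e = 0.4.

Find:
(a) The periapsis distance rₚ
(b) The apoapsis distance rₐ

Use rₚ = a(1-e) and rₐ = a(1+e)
a = 2 Mm = 2 × 10^6 m
e = 0.4:  1 − e = 0.6,  1 + e = 1.4
(a) rₚ = a(1 − e) = 2 × 10^6 m × 0.6 = 1.2 × 10^6 m ≈ 1.2 Mm
(b) rₐ = a(1 + e) = 2 × 10^6 m × 1.4 = 2.8 × 10^6 m ≈ 2.8 Mm

Final answer:
(a) rₚ = 1.2 Mm
(b) rₐ = 2.8 Mm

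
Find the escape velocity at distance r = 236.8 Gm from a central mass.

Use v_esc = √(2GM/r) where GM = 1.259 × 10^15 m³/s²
r = 236.8 Gm = 2.368 × 10^11 m
GM = 1.259 × 10^15 m³/s²
2GM/r = 2 × (1.259 × 10^15) / (2.368 × 10^11) = 10633.4 m²/s²
v_esc = √(2GM/r) = 103.119 m/s ≈ 103.1 m/s

Final answer: 103.1 m/s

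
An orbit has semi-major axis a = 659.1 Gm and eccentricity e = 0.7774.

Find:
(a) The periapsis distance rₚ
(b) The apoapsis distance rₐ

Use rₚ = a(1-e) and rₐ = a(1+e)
a = 659.1 Gm = 6.591 × 10^11 m
e = 0.7774:  1 − e = 0.2226,  1 + e = 1.7774
(a) rₚ = a(1 − e) = 6.591 × 10^11 m × 0.2226 = 1.46716 × 10^11 m ≈ 146.7 Gm
(b) rₐ = a(1 + e) = 6.591 × 10^11 m × 1.7774 = 1.17148 × 10^12 m ≈ 1.171 Tm

Final answer:
(a) rₚ = 146.7 Gm
(b) rₐ = 1.171 Tm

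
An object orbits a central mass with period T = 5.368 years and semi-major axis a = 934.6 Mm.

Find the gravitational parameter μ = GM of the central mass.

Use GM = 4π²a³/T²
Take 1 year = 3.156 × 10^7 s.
T = 5.368 years = 1.69414 × 10^8 s
a = 934.6 Mm = 9.346 × 10^8 m
a³ = 8.16352 × 10^26 m³
T² = 2.87011 × 10^16 s²
GM = 4π² × (8.16352 × 10^26) / (2.87011 × 10^16) = 1.12289 × 10^12 m³/s²
GM ≈ 1.123 × 10^12 m³/s²

Final answer: GM = 1.123 × 10^12 m³/s²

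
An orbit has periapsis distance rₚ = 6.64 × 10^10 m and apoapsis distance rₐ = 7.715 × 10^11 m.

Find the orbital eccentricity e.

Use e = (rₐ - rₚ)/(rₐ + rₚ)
rₚ = 6.64 × 10^10 m
rₐ = 7.715 × 10^11 m
rₐ − rₚ = 7.051 × 10^11 m
rₐ + rₚ = 8.379 × 10^11 m
e = (rₐ − rₚ)/(rₐ + rₚ) = 0.841509

Final answer: e = 0.8415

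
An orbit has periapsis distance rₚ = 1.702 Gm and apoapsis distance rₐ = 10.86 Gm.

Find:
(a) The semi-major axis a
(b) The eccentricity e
rₚ = 1.702 Gm = 1.702 × 10^9 m
rₐ = 10.86 Gm = 1.086 × 10^10 m
(a) a = (rₚ + rₐ)/2 = 6.281 × 10^9 m ≈ 6.281 Gm
(b) e = (rₐ − rₚ)/(rₐ + rₚ) = (9.158 × 10^9) / (1.2562 × 10^10) = 0.729024

Final answer:
(a) a = 6.281 Gm
(b) e = 0.729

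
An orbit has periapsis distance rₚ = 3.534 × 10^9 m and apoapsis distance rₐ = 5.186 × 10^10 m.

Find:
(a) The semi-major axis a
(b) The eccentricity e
rₚ = 3.534 × 10^9 m
rₐ = 5.186 × 10^10 m
(a) a = (rₚ + rₐ)/2 = 2.7697 × 10^10 m ≈ 2.77 × 10^10 m
(b) e = (rₐ − rₚ)/(rₐ + rₚ) = (4.8326 × 10^10) / (5.5394 × 10^10) = 0.872405

Final answer:
(a) a = 2.77 × 10^10 m
(b) e = 0.8724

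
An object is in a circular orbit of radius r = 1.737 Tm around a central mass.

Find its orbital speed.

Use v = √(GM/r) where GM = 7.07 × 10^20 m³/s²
r = 1.737 Tm = 1.737 × 10^12 m
GM = 7.07 × 10^20 m³/s²
GM/r = (7.07 × 10^20) / (1.737 × 10^12) = 4.07024 × 10^8 m²/s²
v = √(GM/r) = 20174.8 m/s ≈ 20.17 km/s

Final answer: 20.17 km/s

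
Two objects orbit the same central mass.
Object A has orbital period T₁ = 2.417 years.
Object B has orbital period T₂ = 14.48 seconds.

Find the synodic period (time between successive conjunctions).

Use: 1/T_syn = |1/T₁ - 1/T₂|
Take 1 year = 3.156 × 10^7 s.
T₁ = 2.417 years = 7.62805 × 10^7 s
T₂ = 14.48 seconds
1/T₁ = 1.31095 × 10^-8 s⁻¹
1/T₂ = 0.0690608 s⁻¹
|1/T₁ − 1/T₂| = 0.0690608 s⁻¹
T_syn = 1 / |1/T₁ − 1/T₂| = 14.48 s ≈ 14.48 seconds

Final answer: T_syn = 14.48 seconds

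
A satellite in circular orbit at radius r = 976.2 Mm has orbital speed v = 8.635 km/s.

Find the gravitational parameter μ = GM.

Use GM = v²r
r = 976.2 Mm = 9.762 × 10^8 m
v = 8.635 km/s = 8635 m/s
v² = 7.45632 × 10^7 m²/s²
GM = v²r = 7.45632 × 10^7 × 9.762 × 10^8 = 7.27886 × 10^16 m³/s²
GM ≈ 7.279 × 10^16 m³/s²

Final answer: GM = 7.279 × 10^16 m³/s²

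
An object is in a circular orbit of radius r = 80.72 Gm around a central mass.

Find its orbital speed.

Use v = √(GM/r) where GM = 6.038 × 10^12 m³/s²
r = 80.72 Gm = 8.072 × 10^10 m
GM = 6.038 × 10^12 m³/s²
GM/r = (6.038 × 10^12) / (8.072 × 10^10) = 74.8018 m²/s²
v = √(GM/r) = 8.6488 m/s ≈ 8.649 m/s

Final answer: 8.649 m/s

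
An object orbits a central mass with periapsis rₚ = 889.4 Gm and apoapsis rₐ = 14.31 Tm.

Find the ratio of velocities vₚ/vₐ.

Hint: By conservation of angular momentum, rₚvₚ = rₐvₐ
rₚ = 889.4 Gm = 8.894 × 10^11 m
rₐ = 14.31 Tm = 1.431 × 10^13 m
rₚvₚ = rₐvₐ  ⇒  vₚ/vₐ = rₐ/rₚ
vₚ/vₐ = (1.431 × 10^13) / (8.894 × 10^11) = 16.0895

Final answer: vₚ/vₐ = 16.09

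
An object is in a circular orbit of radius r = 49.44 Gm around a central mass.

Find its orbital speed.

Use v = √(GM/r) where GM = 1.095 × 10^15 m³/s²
r = 49.44 Gm = 4.944 × 10^10 m
GM = 1.095 × 10^15 m³/s²
GM/r = (1.095 × 10^15) / (4.944 × 10^10) = 22148.1 m²/s²
v = √(GM/r) = 148.822 m/s ≈ 148.8 m/s

Final answer: 148.8 m/s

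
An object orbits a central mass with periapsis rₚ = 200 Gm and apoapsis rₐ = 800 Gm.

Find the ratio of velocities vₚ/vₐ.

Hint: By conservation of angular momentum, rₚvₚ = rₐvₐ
rₚ = 200 Gm = 2 × 10^11 m
rₐ = 800 Gm = 8 × 10^11 m
rₚvₚ = rₐvₐ  ⇒  vₚ/vₐ = rₐ/rₚ
vₚ/vₐ = (8 × 10^11) / (2 × 10^11) = 4

Final answer: vₚ/vₐ = 4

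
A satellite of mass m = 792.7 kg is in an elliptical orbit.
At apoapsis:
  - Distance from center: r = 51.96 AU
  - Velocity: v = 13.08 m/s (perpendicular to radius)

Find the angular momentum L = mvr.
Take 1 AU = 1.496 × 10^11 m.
r = 51.96 AU = 7.77322 × 10^12 m
v = 13.08 m/s
vr = 13.08 × 7.77322 × 10^12 = 1.01674 × 10^14 m²/s
L = m × vr = 792.7 × 1.01674 × 10^14 = 8.05967 × 10^16 kg·m²/s ≈ 8.06 × 10^16 kg·m²/s

Final answer: L = 8.06 × 10^16 kg·m²/s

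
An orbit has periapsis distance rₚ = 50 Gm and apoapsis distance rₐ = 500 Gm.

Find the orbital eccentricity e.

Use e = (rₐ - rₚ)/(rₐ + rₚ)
rₚ = 50 Gm = 5 × 10^10 m
rₐ = 500 Gm = 5 × 10^11 m
rₐ − rₚ = 4.5 × 10^11 m
rₐ + rₚ = 5.5 × 10^11 m
e = (rₐ − rₚ)/(rₐ + rₚ) = 0.818182

Final answer: e = 0.8182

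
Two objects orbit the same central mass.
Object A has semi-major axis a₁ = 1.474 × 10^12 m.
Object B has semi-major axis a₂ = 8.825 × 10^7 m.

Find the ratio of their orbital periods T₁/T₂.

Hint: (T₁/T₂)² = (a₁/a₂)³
a₁ = 1.474 × 10^12 m
a₂ = 8.825 × 10^7 m
a₁/a₂ = 16702.5
T₁/T₂ = (a₁/a₂)^(3/2) = (16702.5)^1.5 = 2.15861 × 10^6

Final answer: T₁/T₂ = 2.159 × 10^6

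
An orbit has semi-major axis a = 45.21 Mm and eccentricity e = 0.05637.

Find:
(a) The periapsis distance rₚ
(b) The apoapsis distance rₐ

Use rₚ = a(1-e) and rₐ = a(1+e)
a = 45.21 Mm = 4.521 × 10^7 m
e = 0.05637:  1 − e = 0.94363,  1 + e = 1.05637
(a) rₚ = a(1 − e) = 4.521 × 10^7 m × 0.94363 = 4.26615 × 10^7 m ≈ 42.66 Mm
(b) rₐ = a(1 + e) = 4.521 × 10^7 m × 1.05637 = 4.77585 × 10^7 m ≈ 47.76 Mm

Final answer:
(a) rₚ = 42.66 Mm
(b) rₐ = 47.76 Mm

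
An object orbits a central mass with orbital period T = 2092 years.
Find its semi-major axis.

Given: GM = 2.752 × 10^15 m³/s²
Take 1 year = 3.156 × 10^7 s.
T = 2092 years = 6.60235 × 10^10 s
GM = 2.752 × 10^15 m³/s²
Kepler's third law: a³ = GM T² / (4π²)
T² = 4.35911 × 10^21 s²
a³ = (2.752 × 10^15) × (4.35911 × 10^21) / (4π²) = 3.03869 × 10^35 m³
a = (a³)^(1/3) = 6.72298 × 10^11 m ≈ 672.3 Gm

Final answer: 672.3 Gm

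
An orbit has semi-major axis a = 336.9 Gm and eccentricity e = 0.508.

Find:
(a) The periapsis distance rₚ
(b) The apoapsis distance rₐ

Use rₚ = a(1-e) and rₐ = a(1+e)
a = 336.9 Gm = 3.369 × 10^11 m
e = 0.508:  1 − e = 0.492,  1 + e = 1.508
(a) rₚ = a(1 − e) = 3.369 × 10^11 m × 0.492 = 1.65755 × 10^11 m ≈ 165.8 Gm
(b) rₐ = a(1 + e) = 3.369 × 10^11 m × 1.508 = 5.08045 × 10^11 m ≈ 508 Gm

Final answer:
(a) rₚ = 165.8 Gm
(b) rₐ = 508 Gm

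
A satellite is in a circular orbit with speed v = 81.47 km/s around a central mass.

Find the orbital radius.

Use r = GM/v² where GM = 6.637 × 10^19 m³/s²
v = 81.47 km/s = 81470 m/s
GM = 6.637 × 10^19 m³/s²
v² = 6.63736 × 10^9 m²/s²
r = GM/v² = (6.637 × 10^19) / (6.63736 × 10^9) = 9.99946 × 10^9 m ≈ 9.999 Gm

Final answer: 9.999 Gm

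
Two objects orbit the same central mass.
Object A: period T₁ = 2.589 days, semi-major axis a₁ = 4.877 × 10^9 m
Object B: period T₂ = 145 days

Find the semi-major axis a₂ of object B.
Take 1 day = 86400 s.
T₁ = 2.589 days = 223690 s
T₂ = 145 days = 1.2528 × 10^7 s
a₁ = 4.877 × 10^9 m
Kepler's third law: (T₂/T₁)² = (a₂/a₁)³  ⇒  a₂ = a₁ (T₂/T₁)^(2/3)
T₂/T₁ = 56.0062
(T₂/T₁)^(2/3) = 14.6383
a₂ = 4.877 × 10^9 m × 14.6383 = 7.1391 × 10^10 m ≈ 7.139 × 10^10 m

Final answer: a₂ = 7.139 × 10^10 m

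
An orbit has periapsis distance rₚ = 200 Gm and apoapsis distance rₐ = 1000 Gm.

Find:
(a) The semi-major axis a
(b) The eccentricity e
rₚ = 200 Gm = 2 × 10^11 m
rₐ = 1000 Gm = 1 × 10^12 m
(a) a = (rₚ + rₐ)/2 = 6 × 10^11 m ≈ 600 Gm
(b) e = (rₐ − rₚ)/(rₐ + rₚ) = (8 × 10^11) / (1.2 × 10^12) = 0.666667

Final answer:
(a) a = 600 Gm
(b) e = 0.6667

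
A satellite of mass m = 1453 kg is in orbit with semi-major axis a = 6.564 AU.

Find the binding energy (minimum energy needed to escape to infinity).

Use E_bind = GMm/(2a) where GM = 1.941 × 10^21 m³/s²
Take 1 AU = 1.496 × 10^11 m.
a = 6.564 AU = 9.81974 × 10^11 m
GM = 1.941 × 10^21 m³/s²
m = 1453 kg
GMm = 1.941 × 10^21 × 1453 = 2.82027 × 10^24 m³·kg/s²
2a = 1.96395 × 10^12 m
E_bind = GMm/(2a) = 1.43602 × 10^12 J ≈ 1.436 TJ

Final answer: 1.436 TJ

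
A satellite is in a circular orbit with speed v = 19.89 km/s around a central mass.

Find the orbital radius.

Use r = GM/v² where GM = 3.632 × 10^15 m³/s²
v = 19.89 km/s = 19890 m/s
GM = 3.632 × 10^15 m³/s²
v² = 3.95612 × 10^8 m²/s²
r = GM/v² = (3.632 × 10^15) / (3.95612 × 10^8) = 9.18071 × 10^6 m ≈ 9.181 Mm

Final answer: 9.181 Mm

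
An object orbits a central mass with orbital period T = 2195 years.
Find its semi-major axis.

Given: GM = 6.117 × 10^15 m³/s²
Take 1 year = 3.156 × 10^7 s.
T = 2195 years = 6.92742 × 10^10 s
GM = 6.117 × 10^15 m³/s²
Kepler's third law: a³ = GM T² / (4π²)
T² = 4.79891 × 10^21 s²
a³ = (6.117 × 10^15) × (4.79891 × 10^21) / (4π²) = 7.4357 × 10^35 m³
a = (a³)^(1/3) = 9.05956 × 10^11 m ≈ 906 Gm

Final answer: 906 Gm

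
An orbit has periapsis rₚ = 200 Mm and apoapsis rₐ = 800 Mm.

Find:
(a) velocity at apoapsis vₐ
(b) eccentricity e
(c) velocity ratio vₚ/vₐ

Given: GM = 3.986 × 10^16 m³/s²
rₚ = 200 Mm = 2 × 10^8 m
rₐ = 800 Mm = 8 × 10^8 m
GM = 3.986 × 10^16 m³/s²
a = (rₚ + rₐ)/2 = 5 × 10^8 m
e = (rₐ − rₚ)/(rₐ + rₚ) = (6 × 10^8) / (1 × 10^9) = 0.6
(a) vₐ² = GM (2/rₐ − 1/a) = 3.986 × 10^16 × (2.5 × 10^-9 − 2 × 10^-9) = 1.993 × 10^7 m²/s²;  vₐ = 4464.3 m/s ≈ 4.464 km/s
(b) e = 0.6 ≈ 0.6
(c) vₚ/vₐ = rₐ/rₚ (angular momentum) = (8 × 10^8) / (2 × 10^8) = 4 ≈ 4

Final answer:
(a) velocity at apoapsis vₐ = 4.464 km/s
(b) eccentricity e = 0.6
(c) velocity ratio vₚ/vₐ = 4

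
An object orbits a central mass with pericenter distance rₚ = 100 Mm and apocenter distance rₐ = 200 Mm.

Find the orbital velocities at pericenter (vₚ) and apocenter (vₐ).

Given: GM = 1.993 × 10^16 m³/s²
rₚ = 100 Mm = 1 × 10^8 m
rₐ = 200 Mm = 2 × 10^8 m
GM = 1.993 × 10^16 m³/s²
a = (rₚ + rₐ)/2 = 1.5 × 10^8 m
Vis-viva: v² = GM (2/r − 1/a)
vₚ² = 1.993 × 10^16 × (2 × 10^-8 − 6.66667 × 10^-9) = 2.65733 × 10^8 m²/s²
vₚ = 16301.3 m/s ≈ 16.3 km/s
vₐ² = 1.993 × 10^16 × (1 × 10^-8 − 6.66667 × 10^-9) = 6.64333 × 10^7 m²/s²
vₐ = 8150.66 m/s ≈ 8.151 km/s

Final answer: vₚ = 16.3 km/s, vₐ = 8.151 km/s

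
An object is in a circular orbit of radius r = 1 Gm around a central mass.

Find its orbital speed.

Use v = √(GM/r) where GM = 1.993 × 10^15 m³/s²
r = 1 Gm = 1 × 10^9 m
GM = 1.993 × 10^15 m³/s²
GM/r = (1.993 × 10^15) / (1 × 10^9) = 1.993 × 10^6 m²/s²
v = √(GM/r) = 1411.74 m/s ≈ 1.412 km/s

Final answer: 1.412 km/s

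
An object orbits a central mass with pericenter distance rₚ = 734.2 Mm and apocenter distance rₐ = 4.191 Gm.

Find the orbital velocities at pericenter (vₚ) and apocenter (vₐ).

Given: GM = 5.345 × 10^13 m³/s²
rₚ = 734.2 Mm = 7.342 × 10^8 m
rₐ = 4.191 Gm = 4.191 × 10^9 m
GM = 5.345 × 10^13 m³/s²
a = (rₚ + rₐ)/2 = 2.4626 × 10^9 m
Vis-viva: v² = GM (2/r − 1/a)
vₚ² = 5.345 × 10^13 × (2.72405 × 10^-9 − 4.06075 × 10^-10) = 123896 m²/s²
vₚ = 351.989 m/s ≈ 352 m/s
vₐ² = 5.345 × 10^13 × (4.77213 × 10^-10 − 4.06075 × 10^-10) = 3802.34 m²/s²
vₐ = 61.6631 m/s ≈ 61.66 m/s

Final answer: vₚ = 352 m/s, vₐ = 61.66 m/s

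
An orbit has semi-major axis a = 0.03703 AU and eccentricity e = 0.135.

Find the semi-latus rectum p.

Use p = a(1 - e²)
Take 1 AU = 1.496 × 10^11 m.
a = 0.03703 AU = 5.53969 × 10^9 m
e = 0.135,  e² = 0.018225,  1 − e² = 0.981775
p = a(1 − e²) = 5.53969 × 10^9 m × 0.981775 = 5.43873 × 10^9 m ≈ 0.03636 AU

Final answer: p = 0.03636 AU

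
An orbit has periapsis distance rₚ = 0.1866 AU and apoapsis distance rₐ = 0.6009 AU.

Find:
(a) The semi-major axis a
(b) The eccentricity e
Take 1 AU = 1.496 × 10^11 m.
rₚ = 0.1866 AU = 2.79154 × 10^10 m
rₐ = 0.6009 AU = 8.98946 × 10^10 m
(a) a = (rₚ + rₐ)/2 = 5.8905 × 10^10 m ≈ 0.3937 AU
(b) e = (rₐ − rₚ)/(rₐ + rₚ) = (6.19793 × 10^10) / (1.1781 × 10^11) = 0.526095

Final answer:
(a) a = 0.3937 AU
(b) e = 0.5261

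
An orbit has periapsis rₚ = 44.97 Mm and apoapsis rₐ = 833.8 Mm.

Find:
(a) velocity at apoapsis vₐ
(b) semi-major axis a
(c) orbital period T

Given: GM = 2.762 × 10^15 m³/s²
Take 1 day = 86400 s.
rₚ = 44.97 Mm = 4.497 × 10^7 m
rₐ = 833.8 Mm = 8.338 × 10^8 m
GM = 2.762 × 10^15 m³/s²
a = (rₚ + rₐ)/2 = 4.39385 × 10^8 m
e = (rₐ − rₚ)/(rₐ + rₚ) = (7.8883 × 10^8) / (8.7877 × 10^8) = 0.897652
(a) vₐ² = GM (2/rₐ − 1/a) = 2.762 × 10^15 × (2.39866 × 10^-9 − 2.27591 × 10^-9) = 339031 m²/s²;  vₐ = 582.264 m/s ≈ 582.3 m/s
(b) a = 4.39385 × 10^8 m ≈ 439.4 Mm
(c) a³ = 8.48273 × 10^25 m³;  T = 2π √(a³/GM) = 2π × 175249 s = 1.10112 × 10^6 s ≈ 12.74 days

Final answer:
(a) velocity at apoapsis vₐ = 582.3 m/s
(b) semi-major axis a = 439.4 Mm
(c) orbital period T = 12.74 days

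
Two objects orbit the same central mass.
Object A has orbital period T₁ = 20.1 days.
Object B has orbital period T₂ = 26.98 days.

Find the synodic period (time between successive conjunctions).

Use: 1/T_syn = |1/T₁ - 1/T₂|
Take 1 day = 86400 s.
T₁ = 20.1 days = 1.73664 × 10^6 s
T₂ = 26.98 days = 2.33107 × 10^6 s
1/T₁ = 5.75825 × 10^-7 s⁻¹
1/T₂ = 4.28987 × 10^-7 s⁻¹
|1/T₁ − 1/T₂| = 1.46837 × 10^-7 s⁻¹
T_syn = 1 / |1/T₁ − 1/T₂| = 6.81025 × 10^6 s ≈ 78.82 days

Final answer: T_syn = 78.82 days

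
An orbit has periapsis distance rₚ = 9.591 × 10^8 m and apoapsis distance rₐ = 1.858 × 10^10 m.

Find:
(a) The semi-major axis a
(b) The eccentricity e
rₚ = 9.591 × 10^8 m
rₐ = 1.858 × 10^10 m
(a) a = (rₚ + rₐ)/2 = 9.76955 × 10^9 m ≈ 9.77 × 10^9 m
(b) e = (rₐ − rₚ)/(rₐ + rₚ) = (1.76209 × 10^10) / (1.95391 × 10^10) = 0.901828

Final answer:
(a) a = 9.77 × 10^9 m
(b) e = 0.9018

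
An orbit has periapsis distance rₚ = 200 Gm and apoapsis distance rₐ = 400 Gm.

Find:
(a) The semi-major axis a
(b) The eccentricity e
rₚ = 200 Gm = 2 × 10^11 m
rₐ = 400 Gm = 4 × 10^11 m
(a) a = (rₚ + rₐ)/2 = 3 × 10^11 m ≈ 300 Gm
(b) e = (rₐ − rₚ)/(rₐ + rₚ) = (2 × 10^11) / (6 × 10^11) = 0.333333

Final answer:
(a) a = 300 Gm
(b) e = 0.3333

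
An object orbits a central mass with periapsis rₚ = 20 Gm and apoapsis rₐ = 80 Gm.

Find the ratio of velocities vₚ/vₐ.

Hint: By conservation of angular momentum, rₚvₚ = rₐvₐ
rₚ = 20 Gm = 2 × 10^10 m
rₐ = 80 Gm = 8 × 10^10 m
rₚvₚ = rₐvₐ  ⇒  vₚ/vₐ = rₐ/rₚ
vₚ/vₐ = (8 × 10^10) / (2 × 10^10) = 4

Final answer: vₚ/vₐ = 4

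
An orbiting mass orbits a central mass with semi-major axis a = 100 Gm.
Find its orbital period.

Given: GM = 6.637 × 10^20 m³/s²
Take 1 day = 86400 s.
a = 100 Gm = 1 × 10^11 m
GM = 6.637 × 10^20 m³/s²
a³ = 1 × 10^33 m³
T = 2π √(a³/GM) = 2π √((1 × 10^33) / (6.637 × 10^20)) = 2π × 1.22748 × 10^6 s
T = 7.71248 × 10^6 s ≈ 89.26 days

Final answer: 89.26 days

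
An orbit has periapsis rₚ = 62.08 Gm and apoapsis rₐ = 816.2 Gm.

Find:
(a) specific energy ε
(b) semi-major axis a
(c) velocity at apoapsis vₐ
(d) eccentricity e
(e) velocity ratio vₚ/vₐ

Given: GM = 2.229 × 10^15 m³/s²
rₚ = 62.08 Gm = 6.208 × 10^10 m
rₐ = 816.2 Gm = 8.162 × 10^11 m
GM = 2.229 × 10^15 m³/s²
a = (rₚ + rₐ)/2 = 4.3914 × 10^11 m
e = (rₐ − rₚ)/(rₐ + rₚ) = (7.5412 × 10^11) / (8.7828 × 10^11) = 0.858633
(a) 2a = 8.7828 × 10^11 m;  ε = −GM/(2a) = -2537.92 J/kg ≈ -2.538 kJ/kg
(b) a = 4.3914 × 10^11 m ≈ 439.1 Gm
(c) vₐ² = GM (2/rₐ − 1/a) = 2.229 × 10^15 × (2.45038 × 10^-12 − 2.27718 × 10^-12) = 386.067 m²/s²;  vₐ = 19.6486 m/s ≈ 19.65 m/s
(d) e = 0.858633 ≈ 0.8586
(e) vₚ/vₐ = rₐ/rₚ (angular momentum) = (8.162 × 10^11) / (6.208 × 10^10) = 13.1476 ≈ 13.15

Final answer:
(a) specific energy ε = -2.538 kJ/kg
(b) semi-major axis a = 439.1 Gm
(c) velocity at apoapsis vₐ = 19.65 m/s
(d) eccentricity e = 0.8586
(e) velocity ratio vₚ/vₐ = 13.15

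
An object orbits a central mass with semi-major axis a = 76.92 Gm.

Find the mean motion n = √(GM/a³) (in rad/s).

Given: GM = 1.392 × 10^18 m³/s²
a = 76.92 Gm = 7.692 × 10^10 m
GM = 1.392 × 10^18 m³/s²
a³ = 4.55112 × 10^32 m³
GM/a³ = (1.392 × 10^18) / (4.55112 × 10^32) = 3.05859 × 10^-15 s⁻²
n = √(GM/a³) = 5.53045 × 10^-8 rad/s ≈ 5.53 × 10^-8 rad/s

Final answer: n = 5.53 × 10^-8 rad/s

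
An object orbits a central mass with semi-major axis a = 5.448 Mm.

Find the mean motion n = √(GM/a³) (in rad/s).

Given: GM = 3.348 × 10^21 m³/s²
a = 5.448 Mm = 5.448 × 10^6 m
GM = 3.348 × 10^21 m³/s²
a³ = 1.617 × 10^20 m³
GM/a³ = (3.348 × 10^21) / (1.617 × 10^20) = 20.7049 s⁻²
n = √(GM/a³) = 4.55027 rad/s ≈ 4.55 rad/s

Final answer: n = 4.55 rad/s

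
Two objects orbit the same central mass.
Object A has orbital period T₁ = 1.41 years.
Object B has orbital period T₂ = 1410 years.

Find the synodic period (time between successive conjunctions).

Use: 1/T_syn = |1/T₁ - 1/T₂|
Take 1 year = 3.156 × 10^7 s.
T₁ = 1.41 years = 4.44996 × 10^7 s
T₂ = 1410 years = 4.44996 × 10^10 s
1/T₁ = 2.24721 × 10^-8 s⁻¹
1/T₂ = 2.24721 × 10^-11 s⁻¹
|1/T₁ − 1/T₂| = 2.24496 × 10^-8 s⁻¹
T_syn = 1 / |1/T₁ − 1/T₂| = 4.45441 × 10^7 s ≈ 1.411 years

Final answer: T_syn = 1.411 years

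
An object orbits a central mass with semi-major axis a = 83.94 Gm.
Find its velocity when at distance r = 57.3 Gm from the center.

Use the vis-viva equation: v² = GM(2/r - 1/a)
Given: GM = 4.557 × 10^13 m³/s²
a = 83.94 Gm = 8.394 × 10^10 m
r = 57.3 Gm = 5.73 × 10^10 m
GM = 4.557 × 10^13 m³/s²
2/r − 1/a = 3.4904 × 10^-11 − 1.19133 × 10^-11 = 2.29907 × 10^-11 m⁻¹
v² = GM (2/r − 1/a) = 1047.69 m²/s²
v = 32.368 m/s ≈ 32.37 m/s

Final answer: 32.37 m/s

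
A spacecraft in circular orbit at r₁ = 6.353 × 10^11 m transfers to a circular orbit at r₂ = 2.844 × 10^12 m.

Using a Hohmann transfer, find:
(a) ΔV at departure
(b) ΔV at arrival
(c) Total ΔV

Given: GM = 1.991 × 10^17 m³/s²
r₁ = 6.353 × 10^11 m
r₂ = 2.844 × 10^12 m
GM = 1.991 × 10^17 m³/s²
Transfer ellipse: a_t = (r₁ + r₂)/2 = 1.73965 × 10^12 m
Circular speed at r₁: v₁ = √(GM/r₁) = 559.817 m/s
Transfer speed at r₁ (periapsis): v₁ₜ = √(GM(2/r₁ − 1/a_t)) = 715.781 m/s
(a) ΔV₁ = v₁ₜ − v₁ = 155.964 m/s ≈ 156 m/s
Circular speed at r₂: v₂ = √(GM/r₂) = 264.588 m/s
Transfer speed at r₂ (apoapsis): v₂ₜ = √(GM(2/r₂ − 1/a_t)) = 159.893 m/s
(b) ΔV₂ = v₂ − v₂ₜ = 104.695 m/s ≈ 104.7 m/s
(c) ΔV_total = ΔV₁ + ΔV₂ = 260.659 m/s ≈ 260.7 m/s

Final answer:
(a) ΔV₁ = 156 m/s
(b) ΔV₂ = 104.7 m/s
(c) ΔV_total = 260.7 m/s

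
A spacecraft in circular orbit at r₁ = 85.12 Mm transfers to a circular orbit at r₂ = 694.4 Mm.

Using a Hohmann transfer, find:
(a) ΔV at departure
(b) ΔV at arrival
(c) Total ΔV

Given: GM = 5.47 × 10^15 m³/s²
r₁ = 85.12 Mm = 8.512 × 10^7 m
r₂ = 694.4 Mm = 6.944 × 10^8 m
GM = 5.47 × 10^15 m³/s²
Transfer ellipse: a_t = (r₁ + r₂)/2 = 3.8976 × 10^8 m
Circular speed at r₁: v₁ = √(GM/r₁) = 8016.37 m/s
Transfer speed at r₁ (periapsis): v₁ₜ = √(GM(2/r₁ − 1/a_t)) = 10700 m/s
(a) ΔV₁ = v₁ₜ − v₁ = 2683.64 m/s ≈ 2.684 km/s
Circular speed at r₂: v₂ = √(GM/r₂) = 2806.65 m/s
Transfer speed at r₂ (apoapsis): v₂ₜ = √(GM(2/r₂ − 1/a_t)) = 1311.61 m/s
(b) ΔV₂ = v₂ − v₂ₜ = 1495.04 m/s ≈ 1.495 km/s
(c) ΔV_total = ΔV₁ + ΔV₂ = 4178.68 m/s ≈ 4.179 km/s

Final answer:
(a) ΔV₁ = 2.684 km/s
(b) ΔV₂ = 1.495 km/s
(c) ΔV_total = 4.179 km/s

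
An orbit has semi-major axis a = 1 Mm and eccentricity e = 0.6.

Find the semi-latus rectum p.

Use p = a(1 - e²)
a = 1 Mm = 1 × 10^6 m
e = 0.6,  e² = 0.36,  1 − e² = 0.64
p = a(1 − e²) = 1 × 10^6 m × 0.64 = 640000 m ≈ 640 km

Final answer: p = 640 km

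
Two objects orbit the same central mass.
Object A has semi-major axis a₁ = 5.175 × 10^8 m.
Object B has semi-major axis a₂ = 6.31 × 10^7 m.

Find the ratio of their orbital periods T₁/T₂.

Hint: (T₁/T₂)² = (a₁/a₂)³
a₁ = 5.175 × 10^8 m
a₂ = 6.31 × 10^7 m
a₁/a₂ = 8.20127
T₁/T₂ = (a₁/a₂)^(3/2) = (8.20127)^1.5 = 23.4867

Final answer: T₁/T₂ = 23.49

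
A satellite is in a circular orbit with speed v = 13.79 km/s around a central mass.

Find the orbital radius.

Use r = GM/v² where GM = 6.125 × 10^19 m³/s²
v = 13.79 km/s = 13790 m/s
GM = 6.125 × 10^19 m³/s²
v² = 1.90164 × 10^8 m²/s²
r = GM/v² = (6.125 × 10^19) / (1.90164 × 10^8) = 3.2209 × 10^11 m ≈ 322.1 Gm

Final answer: 322.1 Gm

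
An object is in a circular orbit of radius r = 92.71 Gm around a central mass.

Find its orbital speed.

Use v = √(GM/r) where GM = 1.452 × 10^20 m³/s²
r = 92.71 Gm = 9.271 × 10^10 m
GM = 1.452 × 10^20 m³/s²
GM/r = (1.452 × 10^20) / (9.271 × 10^10) = 1.56617 × 10^9 m²/s²
v = √(GM/r) = 39574.9 m/s ≈ 39.57 km/s

Final answer: 39.57 km/s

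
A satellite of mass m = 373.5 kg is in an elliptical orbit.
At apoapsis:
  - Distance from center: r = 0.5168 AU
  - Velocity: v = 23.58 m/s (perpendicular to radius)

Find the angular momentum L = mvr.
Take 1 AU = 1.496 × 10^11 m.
r = 0.5168 AU = 7.73133 × 10^10 m
v = 23.58 m/s
vr = 23.58 × 7.73133 × 10^10 = 1.82305 × 10^12 m²/s
L = m × vr = 373.5 × 1.82305 × 10^12 = 6.80908 × 10^14 kg·m²/s ≈ 6.809 × 10^14 kg·m²/s

Final answer: L = 6.809 × 10^14 kg·m²/s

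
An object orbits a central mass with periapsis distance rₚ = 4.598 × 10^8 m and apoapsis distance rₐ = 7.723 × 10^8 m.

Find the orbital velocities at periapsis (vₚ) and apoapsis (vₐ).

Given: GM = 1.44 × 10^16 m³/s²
rₚ = 4.598 × 10^8 m
rₐ = 7.723 × 10^8 m
GM = 1.44 × 10^16 m³/s²
a = (rₚ + rₐ)/2 = 6.1605 × 10^8 m
Vis-viva: v² = GM (2/r − 1/a)
vₚ² = 1.44 × 10^16 × (4.34972 × 10^-9 − 1.62324 × 10^-9) = 3.92612 × 10^7 m²/s²
vₚ = 6265.88 m/s ≈ 6.266 km/s
vₐ² = 1.44 × 10^16 × (2.58967 × 10^-9 − 1.62324 × 10^-9) = 1.39165 × 10^7 m²/s²
vₐ = 3730.48 m/s ≈ 3.73 km/s

Final answer: vₚ = 6.266 km/s, vₐ = 3.73 km/s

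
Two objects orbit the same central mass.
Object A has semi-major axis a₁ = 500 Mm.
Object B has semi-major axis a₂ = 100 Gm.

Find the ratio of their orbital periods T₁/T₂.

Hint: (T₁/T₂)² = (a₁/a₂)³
a₁ = 500 Mm = 5 × 10^8 m
a₂ = 100 Gm = 1 × 10^11 m
a₁/a₂ = 0.005
T₁/T₂ = (a₁/a₂)^(3/2) = (0.005)^1.5 = 0.000353553

Final answer: T₁/T₂ = 0.0003536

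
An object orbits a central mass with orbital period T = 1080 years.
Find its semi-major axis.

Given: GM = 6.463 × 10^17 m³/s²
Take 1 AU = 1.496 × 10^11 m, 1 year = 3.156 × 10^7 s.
T = 1080 years = 3.40848 × 10^10 s
GM = 6.463 × 10^17 m³/s²
Kepler's third law: a³ = GM T² / (4π²)
T² = 1.16177 × 10^21 s²
a³ = (6.463 × 10^17) × (1.16177 × 10^21) / (4π²) = 1.90194 × 10^37 m³
a = (a³)^(1/3) = 2.66931 × 10^12 m ≈ 17.84 AU

Final answer: 17.84 AU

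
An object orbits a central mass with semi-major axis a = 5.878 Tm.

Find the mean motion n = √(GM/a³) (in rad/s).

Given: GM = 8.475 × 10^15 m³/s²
a = 5.878 Tm = 5.878 × 10^12 m
GM = 8.475 × 10^15 m³/s²
a³ = 2.0309 × 10^38 m³
GM/a³ = (8.475 × 10^15) / (2.0309 × 10^38) = 4.17302 × 10^-23 s⁻²
n = √(GM/a³) = 6.4599 × 10^-12 rad/s ≈ 6.46 × 10^-12 rad/s

Final answer: n = 6.46 × 10^-12 rad/s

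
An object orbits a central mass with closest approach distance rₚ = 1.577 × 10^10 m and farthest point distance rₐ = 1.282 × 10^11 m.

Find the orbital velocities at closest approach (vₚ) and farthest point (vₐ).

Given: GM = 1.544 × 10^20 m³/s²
rₚ = 1.577 × 10^10 m
rₐ = 1.282 × 10^11 m
GM = 1.544 × 10^20 m³/s²
a = (rₚ + rₐ)/2 = 7.1985 × 10^10 m
Vis-viva: v² = GM (2/r − 1/a)
vₚ² = 1.544 × 10^20 × (1.26823 × 10^-10 − 1.38918 × 10^-11) = 1.74366 × 10^10 m²/s²
vₚ = 132048 m/s ≈ 132 km/s
vₐ² = 1.544 × 10^20 × (1.56006 × 10^-11 − 1.38918 × 10^-11) = 2.63845 × 10^8 m²/s²
vₐ = 16243.3 m/s ≈ 16.24 km/s

Final answer: vₚ = 132 km/s, vₐ = 16.24 km/s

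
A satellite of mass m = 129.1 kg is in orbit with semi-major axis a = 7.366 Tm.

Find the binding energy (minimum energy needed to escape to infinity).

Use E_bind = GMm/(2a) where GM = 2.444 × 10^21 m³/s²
a = 7.366 Tm = 7.366 × 10^12 m
GM = 2.444 × 10^21 m³/s²
m = 129.1 kg
GMm = 2.444 × 10^21 × 129.1 = 3.1552 × 10^23 m³·kg/s²
2a = 1.4732 × 10^13 m
E_bind = GMm/(2a) = 2.14173 × 10^10 J ≈ 21.42 GJ

Final answer: 21.42 GJ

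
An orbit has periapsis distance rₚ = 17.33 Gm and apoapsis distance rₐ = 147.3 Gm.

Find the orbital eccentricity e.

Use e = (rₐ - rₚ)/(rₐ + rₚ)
rₚ = 17.33 Gm = 1.733 × 10^10 m
rₐ = 147.3 Gm = 1.473 × 10^11 m
rₐ − rₚ = 1.2997 × 10^11 m
rₐ + rₚ = 1.6463 × 10^11 m
e = (rₐ − rₚ)/(rₐ + rₚ) = 0.789467

Final answer: e = 0.7895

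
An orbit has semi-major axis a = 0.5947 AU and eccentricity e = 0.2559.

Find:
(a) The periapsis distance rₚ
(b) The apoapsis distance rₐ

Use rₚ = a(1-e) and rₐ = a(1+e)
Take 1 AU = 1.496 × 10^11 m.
a = 0.5947 AU = 8.89671 × 10^10 m
e = 0.2559:  1 − e = 0.7441,  1 + e = 1.2559
(a) rₚ = a(1 − e) = 8.89671 × 10^10 m × 0.7441 = 6.62004 × 10^10 m ≈ 0.4425 AU
(b) rₐ = a(1 + e) = 8.89671 × 10^10 m × 1.2559 = 1.11734 × 10^11 m ≈ 0.7469 AU

Final answer:
(a) rₚ = 0.4425 AU
(b) rₐ = 0.7469 AU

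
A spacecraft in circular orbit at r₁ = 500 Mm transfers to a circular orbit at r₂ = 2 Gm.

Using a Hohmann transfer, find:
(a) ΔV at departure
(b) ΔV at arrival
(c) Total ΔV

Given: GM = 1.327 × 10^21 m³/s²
r₁ = 500 Mm = 5 × 10^8 m
r₂ = 2 Gm = 2 × 10^9 m
GM = 1.327 × 10^21 m³/s²
Transfer ellipse: a_t = (r₁ + r₂)/2 = 1.25 × 10^9 m
Circular speed at r₁: v₁ = √(GM/r₁) = 1.62911 × 10^6 m/s
Transfer speed at r₁ (periapsis): v₁ₜ = √(GM(2/r₁ − 1/a_t)) = 2.06068 × 10^6 m/s
(a) ΔV₁ = v₁ₜ − v₁ = 431569 m/s ≈ 431.6 km/s
Circular speed at r₂: v₂ = √(GM/r₂) = 814555 m/s
Transfer speed at r₂ (apoapsis): v₂ₜ = √(GM(2/r₂ − 1/a_t)) = 515170 m/s
(b) ΔV₂ = v₂ − v₂ₜ = 299385 m/s ≈ 299.4 km/s
(c) ΔV_total = ΔV₁ + ΔV₂ = 730955 m/s ≈ 731 km/s

Final answer:
(a) ΔV₁ = 431.6 km/s
(b) ΔV₂ = 299.4 km/s
(c) ΔV_total = 731 km/s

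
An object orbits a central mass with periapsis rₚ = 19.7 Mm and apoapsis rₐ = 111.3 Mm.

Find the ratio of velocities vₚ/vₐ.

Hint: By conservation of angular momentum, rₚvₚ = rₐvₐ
rₚ = 19.7 Mm = 1.97 × 10^7 m
rₐ = 111.3 Mm = 1.113 × 10^8 m
rₚvₚ = rₐvₐ  ⇒  vₚ/vₐ = rₐ/rₚ
vₚ/vₐ = (1.113 × 10^8) / (1.97 × 10^7) = 5.64975

Final answer: vₚ/vₐ = 5.65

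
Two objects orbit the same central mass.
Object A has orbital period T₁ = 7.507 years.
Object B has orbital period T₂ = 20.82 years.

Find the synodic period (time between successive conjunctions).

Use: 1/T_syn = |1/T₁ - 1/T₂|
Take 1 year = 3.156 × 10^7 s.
T₁ = 7.507 years = 2.36921 × 10^8 s
T₂ = 20.82 years = 6.57079 × 10^8 s
1/T₁ = 4.22082 × 10^-9 s⁻¹
1/T₂ = 1.52189 × 10^-9 s⁻¹
|1/T₁ − 1/T₂| = 2.69893 × 10^-9 s⁻¹
T_syn = 1 / |1/T₁ − 1/T₂| = 3.70517 × 10^8 s ≈ 11.74 years

Final answer: T_syn = 11.74 years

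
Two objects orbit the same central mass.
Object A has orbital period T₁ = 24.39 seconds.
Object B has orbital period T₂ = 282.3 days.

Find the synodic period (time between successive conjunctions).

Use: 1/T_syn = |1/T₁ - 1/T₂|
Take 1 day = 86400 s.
T₁ = 24.39 seconds
T₂ = 282.3 days = 2.43907 × 10^7 s
1/T₁ = 0.0410004 s⁻¹
1/T₂ = 4.09992 × 10^-8 s⁻¹
|1/T₁ − 1/T₂| = 0.0410004 s⁻¹
T_syn = 1 / |1/T₁ − 1/T₂| = 24.39 s ≈ 24.39 seconds

Final answer: T_syn = 24.39 seconds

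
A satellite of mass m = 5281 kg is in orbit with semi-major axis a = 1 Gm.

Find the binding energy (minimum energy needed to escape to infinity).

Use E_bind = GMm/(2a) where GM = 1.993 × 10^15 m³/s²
a = 1 Gm = 1 × 10^9 m
GM = 1.993 × 10^15 m³/s²
m = 5281 kg
GMm = 1.993 × 10^15 × 5281 = 1.0525 × 10^19 m³·kg/s²
2a = 2 × 10^9 m
E_bind = GMm/(2a) = 5.26252 × 10^9 J ≈ 5.263 GJ

Final answer: 5.263 GJ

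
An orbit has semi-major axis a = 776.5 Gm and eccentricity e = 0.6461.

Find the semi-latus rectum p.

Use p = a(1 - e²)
a = 776.5 Gm = 7.765 × 10^11 m
e = 0.6461,  e² = 0.417445,  1 − e² = 0.582555
p = a(1 − e²) = 7.765 × 10^11 m × 0.582555 = 4.52354 × 10^11 m ≈ 452.4 Gm

Final answer: p = 452.4 Gm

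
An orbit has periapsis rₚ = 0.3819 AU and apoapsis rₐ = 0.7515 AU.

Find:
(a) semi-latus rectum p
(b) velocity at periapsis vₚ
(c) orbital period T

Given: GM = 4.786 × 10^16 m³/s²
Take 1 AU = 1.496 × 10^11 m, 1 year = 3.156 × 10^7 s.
rₚ = 0.3819 AU = 5.71322 × 10^10 m
rₐ = 0.7515 AU = 1.12424 × 10^11 m
GM = 4.786 × 10^16 m³/s²
a = (rₚ + rₐ)/2 = 8.47783 × 10^10 m
e = (rₐ − rₚ)/(rₐ + rₚ) = (5.52922 × 10^10) / (1.69557 × 10^11) = 0.326098
(a) 1 − e² = 0.89366;  p = a(1 − e²) = 8.47783 × 10^10 × 0.89366 = 7.5763 × 10^10 m ≈ 0.5064 AU
(b) vₚ² = GM (2/rₚ − 1/a) = 4.786 × 10^16 × (3.50065 × 10^-11 − 1.17955 × 10^-11) = 1.11088 × 10^6 m²/s²;  vₚ = 1053.98 m/s ≈ 0.2224 AU/year
(c) a³ = 6.09333 × 10^32 m³;  T = 2π √(a³/GM) = 2π × 1.12834 × 10^8 s = 7.08958 × 10^8 s ≈ 22.46 years

Final answer:
(a) semi-latus rectum p = 0.5064 AU
(b) velocity at periapsis vₚ = 0.2224 AU/year
(c) orbital period T = 22.46 years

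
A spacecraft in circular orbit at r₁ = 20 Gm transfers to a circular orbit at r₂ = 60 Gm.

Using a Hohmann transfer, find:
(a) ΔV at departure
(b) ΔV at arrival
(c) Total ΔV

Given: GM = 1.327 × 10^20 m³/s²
r₁ = 20 Gm = 2 × 10^10 m
r₂ = 60 Gm = 6 × 10^10 m
GM = 1.327 × 10^20 m³/s²
Transfer ellipse: a_t = (r₁ + r₂)/2 = 4 × 10^10 m
Circular speed at r₁: v₁ = √(GM/r₁) = 81455.5 m/s
Transfer speed at r₁ (periapsis): v₁ₜ = √(GM(2/r₁ − 1/a_t)) = 99762.2 m/s
(a) ΔV₁ = v₁ₜ − v₁ = 18306.7 m/s ≈ 18.31 km/s
Circular speed at r₂: v₂ = √(GM/r₂) = 47028.4 m/s
Transfer speed at r₂ (apoapsis): v₂ₜ = √(GM(2/r₂ − 1/a_t)) = 33254.1 m/s
(b) ΔV₂ = v₂ − v₂ₜ = 13774.3 m/s ≈ 13.77 km/s
(c) ΔV_total = ΔV₁ + ΔV₂ = 32081 m/s ≈ 32.08 km/s

Final answer:
(a) ΔV₁ = 18.31 km/s
(b) ΔV₂ = 13.77 km/s
(c) ΔV_total = 32.08 km/s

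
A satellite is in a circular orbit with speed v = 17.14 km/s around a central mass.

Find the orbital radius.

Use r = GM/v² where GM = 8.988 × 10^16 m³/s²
v = 17.14 km/s = 17140 m/s
GM = 8.988 × 10^16 m³/s²
v² = 2.9378 × 10^8 m²/s²
r = GM/v² = (8.988 × 10^16) / (2.9378 × 10^8) = 3.05944 × 10^8 m ≈ 3.059 × 10^8 m

Final answer: 3.059 × 10^8 m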